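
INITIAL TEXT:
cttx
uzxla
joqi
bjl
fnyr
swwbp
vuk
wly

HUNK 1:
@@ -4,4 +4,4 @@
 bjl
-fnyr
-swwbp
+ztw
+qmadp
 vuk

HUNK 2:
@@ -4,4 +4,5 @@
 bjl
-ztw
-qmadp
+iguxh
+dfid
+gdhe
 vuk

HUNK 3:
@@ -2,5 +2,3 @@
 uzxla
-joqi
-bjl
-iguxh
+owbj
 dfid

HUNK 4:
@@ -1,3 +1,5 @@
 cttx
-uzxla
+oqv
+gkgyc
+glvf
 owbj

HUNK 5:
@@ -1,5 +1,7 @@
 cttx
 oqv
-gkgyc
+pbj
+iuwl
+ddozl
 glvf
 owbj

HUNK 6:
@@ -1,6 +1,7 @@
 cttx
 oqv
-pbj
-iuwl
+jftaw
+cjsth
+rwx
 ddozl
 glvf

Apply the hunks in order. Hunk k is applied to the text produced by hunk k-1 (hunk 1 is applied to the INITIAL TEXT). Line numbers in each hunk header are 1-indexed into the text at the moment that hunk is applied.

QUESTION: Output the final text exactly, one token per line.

Answer: cttx
oqv
jftaw
cjsth
rwx
ddozl
glvf
owbj
dfid
gdhe
vuk
wly

Derivation:
Hunk 1: at line 4 remove [fnyr,swwbp] add [ztw,qmadp] -> 8 lines: cttx uzxla joqi bjl ztw qmadp vuk wly
Hunk 2: at line 4 remove [ztw,qmadp] add [iguxh,dfid,gdhe] -> 9 lines: cttx uzxla joqi bjl iguxh dfid gdhe vuk wly
Hunk 3: at line 2 remove [joqi,bjl,iguxh] add [owbj] -> 7 lines: cttx uzxla owbj dfid gdhe vuk wly
Hunk 4: at line 1 remove [uzxla] add [oqv,gkgyc,glvf] -> 9 lines: cttx oqv gkgyc glvf owbj dfid gdhe vuk wly
Hunk 5: at line 1 remove [gkgyc] add [pbj,iuwl,ddozl] -> 11 lines: cttx oqv pbj iuwl ddozl glvf owbj dfid gdhe vuk wly
Hunk 6: at line 1 remove [pbj,iuwl] add [jftaw,cjsth,rwx] -> 12 lines: cttx oqv jftaw cjsth rwx ddozl glvf owbj dfid gdhe vuk wly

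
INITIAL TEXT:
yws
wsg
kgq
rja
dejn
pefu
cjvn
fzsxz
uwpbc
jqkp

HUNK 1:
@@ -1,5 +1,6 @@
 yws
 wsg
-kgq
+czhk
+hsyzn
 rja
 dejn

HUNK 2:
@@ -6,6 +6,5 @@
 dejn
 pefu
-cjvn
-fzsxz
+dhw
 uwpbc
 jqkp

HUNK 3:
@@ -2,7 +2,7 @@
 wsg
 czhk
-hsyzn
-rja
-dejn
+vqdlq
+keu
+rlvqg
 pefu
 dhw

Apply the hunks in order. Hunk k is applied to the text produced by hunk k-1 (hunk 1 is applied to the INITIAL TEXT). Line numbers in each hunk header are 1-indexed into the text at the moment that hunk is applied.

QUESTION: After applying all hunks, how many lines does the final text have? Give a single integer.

Hunk 1: at line 1 remove [kgq] add [czhk,hsyzn] -> 11 lines: yws wsg czhk hsyzn rja dejn pefu cjvn fzsxz uwpbc jqkp
Hunk 2: at line 6 remove [cjvn,fzsxz] add [dhw] -> 10 lines: yws wsg czhk hsyzn rja dejn pefu dhw uwpbc jqkp
Hunk 3: at line 2 remove [hsyzn,rja,dejn] add [vqdlq,keu,rlvqg] -> 10 lines: yws wsg czhk vqdlq keu rlvqg pefu dhw uwpbc jqkp
Final line count: 10

Answer: 10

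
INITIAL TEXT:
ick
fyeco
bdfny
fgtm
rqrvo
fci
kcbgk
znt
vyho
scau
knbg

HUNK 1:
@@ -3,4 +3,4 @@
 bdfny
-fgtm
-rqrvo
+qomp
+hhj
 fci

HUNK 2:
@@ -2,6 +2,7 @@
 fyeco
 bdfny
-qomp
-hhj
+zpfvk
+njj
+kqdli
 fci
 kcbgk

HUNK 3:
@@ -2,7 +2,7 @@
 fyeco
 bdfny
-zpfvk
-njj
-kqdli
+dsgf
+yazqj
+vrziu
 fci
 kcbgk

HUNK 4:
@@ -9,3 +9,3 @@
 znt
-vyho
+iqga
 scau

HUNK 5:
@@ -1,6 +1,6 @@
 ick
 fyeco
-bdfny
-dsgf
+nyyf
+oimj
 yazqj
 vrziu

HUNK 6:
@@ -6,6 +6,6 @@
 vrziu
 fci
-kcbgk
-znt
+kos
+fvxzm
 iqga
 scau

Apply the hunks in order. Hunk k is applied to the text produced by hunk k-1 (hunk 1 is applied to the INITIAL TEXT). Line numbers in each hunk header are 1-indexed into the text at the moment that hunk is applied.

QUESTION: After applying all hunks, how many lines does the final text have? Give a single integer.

Hunk 1: at line 3 remove [fgtm,rqrvo] add [qomp,hhj] -> 11 lines: ick fyeco bdfny qomp hhj fci kcbgk znt vyho scau knbg
Hunk 2: at line 2 remove [qomp,hhj] add [zpfvk,njj,kqdli] -> 12 lines: ick fyeco bdfny zpfvk njj kqdli fci kcbgk znt vyho scau knbg
Hunk 3: at line 2 remove [zpfvk,njj,kqdli] add [dsgf,yazqj,vrziu] -> 12 lines: ick fyeco bdfny dsgf yazqj vrziu fci kcbgk znt vyho scau knbg
Hunk 4: at line 9 remove [vyho] add [iqga] -> 12 lines: ick fyeco bdfny dsgf yazqj vrziu fci kcbgk znt iqga scau knbg
Hunk 5: at line 1 remove [bdfny,dsgf] add [nyyf,oimj] -> 12 lines: ick fyeco nyyf oimj yazqj vrziu fci kcbgk znt iqga scau knbg
Hunk 6: at line 6 remove [kcbgk,znt] add [kos,fvxzm] -> 12 lines: ick fyeco nyyf oimj yazqj vrziu fci kos fvxzm iqga scau knbg
Final line count: 12

Answer: 12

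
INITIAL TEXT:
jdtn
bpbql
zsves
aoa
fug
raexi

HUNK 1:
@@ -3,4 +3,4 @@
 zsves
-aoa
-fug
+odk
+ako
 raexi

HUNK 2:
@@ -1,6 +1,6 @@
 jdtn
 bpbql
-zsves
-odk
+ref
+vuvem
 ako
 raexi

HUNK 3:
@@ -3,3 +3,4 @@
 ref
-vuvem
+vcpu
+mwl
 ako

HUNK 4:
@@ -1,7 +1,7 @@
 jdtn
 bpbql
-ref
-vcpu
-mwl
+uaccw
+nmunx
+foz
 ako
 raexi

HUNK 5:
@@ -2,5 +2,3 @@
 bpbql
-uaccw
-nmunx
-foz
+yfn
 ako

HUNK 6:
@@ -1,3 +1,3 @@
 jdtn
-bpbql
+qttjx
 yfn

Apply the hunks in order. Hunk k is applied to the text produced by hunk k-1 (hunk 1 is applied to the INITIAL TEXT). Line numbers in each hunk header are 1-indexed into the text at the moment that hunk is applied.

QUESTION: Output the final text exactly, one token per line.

Hunk 1: at line 3 remove [aoa,fug] add [odk,ako] -> 6 lines: jdtn bpbql zsves odk ako raexi
Hunk 2: at line 1 remove [zsves,odk] add [ref,vuvem] -> 6 lines: jdtn bpbql ref vuvem ako raexi
Hunk 3: at line 3 remove [vuvem] add [vcpu,mwl] -> 7 lines: jdtn bpbql ref vcpu mwl ako raexi
Hunk 4: at line 1 remove [ref,vcpu,mwl] add [uaccw,nmunx,foz] -> 7 lines: jdtn bpbql uaccw nmunx foz ako raexi
Hunk 5: at line 2 remove [uaccw,nmunx,foz] add [yfn] -> 5 lines: jdtn bpbql yfn ako raexi
Hunk 6: at line 1 remove [bpbql] add [qttjx] -> 5 lines: jdtn qttjx yfn ako raexi

Answer: jdtn
qttjx
yfn
ako
raexi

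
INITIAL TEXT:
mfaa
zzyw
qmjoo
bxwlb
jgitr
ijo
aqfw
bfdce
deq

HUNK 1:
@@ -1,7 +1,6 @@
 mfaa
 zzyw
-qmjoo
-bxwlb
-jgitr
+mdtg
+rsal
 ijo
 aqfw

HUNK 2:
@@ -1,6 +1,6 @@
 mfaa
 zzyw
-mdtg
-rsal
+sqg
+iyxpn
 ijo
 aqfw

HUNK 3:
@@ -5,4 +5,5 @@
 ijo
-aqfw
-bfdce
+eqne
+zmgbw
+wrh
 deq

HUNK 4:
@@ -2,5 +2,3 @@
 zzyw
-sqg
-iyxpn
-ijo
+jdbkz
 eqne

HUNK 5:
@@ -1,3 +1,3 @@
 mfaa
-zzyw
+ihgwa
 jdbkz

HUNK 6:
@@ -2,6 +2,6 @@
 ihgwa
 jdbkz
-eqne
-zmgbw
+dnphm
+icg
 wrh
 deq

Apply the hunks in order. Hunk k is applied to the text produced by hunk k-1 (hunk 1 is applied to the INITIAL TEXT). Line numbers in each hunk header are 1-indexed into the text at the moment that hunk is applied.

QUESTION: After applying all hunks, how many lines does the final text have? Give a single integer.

Answer: 7

Derivation:
Hunk 1: at line 1 remove [qmjoo,bxwlb,jgitr] add [mdtg,rsal] -> 8 lines: mfaa zzyw mdtg rsal ijo aqfw bfdce deq
Hunk 2: at line 1 remove [mdtg,rsal] add [sqg,iyxpn] -> 8 lines: mfaa zzyw sqg iyxpn ijo aqfw bfdce deq
Hunk 3: at line 5 remove [aqfw,bfdce] add [eqne,zmgbw,wrh] -> 9 lines: mfaa zzyw sqg iyxpn ijo eqne zmgbw wrh deq
Hunk 4: at line 2 remove [sqg,iyxpn,ijo] add [jdbkz] -> 7 lines: mfaa zzyw jdbkz eqne zmgbw wrh deq
Hunk 5: at line 1 remove [zzyw] add [ihgwa] -> 7 lines: mfaa ihgwa jdbkz eqne zmgbw wrh deq
Hunk 6: at line 2 remove [eqne,zmgbw] add [dnphm,icg] -> 7 lines: mfaa ihgwa jdbkz dnphm icg wrh deq
Final line count: 7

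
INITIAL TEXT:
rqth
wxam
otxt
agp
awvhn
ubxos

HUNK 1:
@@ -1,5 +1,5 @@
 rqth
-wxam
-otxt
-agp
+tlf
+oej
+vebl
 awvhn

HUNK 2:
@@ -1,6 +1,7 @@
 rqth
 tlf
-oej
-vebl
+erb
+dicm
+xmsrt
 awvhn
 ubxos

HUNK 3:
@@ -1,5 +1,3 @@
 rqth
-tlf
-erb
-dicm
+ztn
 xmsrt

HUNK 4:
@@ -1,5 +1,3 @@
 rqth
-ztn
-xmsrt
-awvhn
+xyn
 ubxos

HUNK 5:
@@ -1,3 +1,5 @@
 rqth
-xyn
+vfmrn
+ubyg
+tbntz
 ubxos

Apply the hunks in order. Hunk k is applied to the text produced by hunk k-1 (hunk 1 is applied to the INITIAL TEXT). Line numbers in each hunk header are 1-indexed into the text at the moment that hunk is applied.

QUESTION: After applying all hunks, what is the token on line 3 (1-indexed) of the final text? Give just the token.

Answer: ubyg

Derivation:
Hunk 1: at line 1 remove [wxam,otxt,agp] add [tlf,oej,vebl] -> 6 lines: rqth tlf oej vebl awvhn ubxos
Hunk 2: at line 1 remove [oej,vebl] add [erb,dicm,xmsrt] -> 7 lines: rqth tlf erb dicm xmsrt awvhn ubxos
Hunk 3: at line 1 remove [tlf,erb,dicm] add [ztn] -> 5 lines: rqth ztn xmsrt awvhn ubxos
Hunk 4: at line 1 remove [ztn,xmsrt,awvhn] add [xyn] -> 3 lines: rqth xyn ubxos
Hunk 5: at line 1 remove [xyn] add [vfmrn,ubyg,tbntz] -> 5 lines: rqth vfmrn ubyg tbntz ubxos
Final line 3: ubyg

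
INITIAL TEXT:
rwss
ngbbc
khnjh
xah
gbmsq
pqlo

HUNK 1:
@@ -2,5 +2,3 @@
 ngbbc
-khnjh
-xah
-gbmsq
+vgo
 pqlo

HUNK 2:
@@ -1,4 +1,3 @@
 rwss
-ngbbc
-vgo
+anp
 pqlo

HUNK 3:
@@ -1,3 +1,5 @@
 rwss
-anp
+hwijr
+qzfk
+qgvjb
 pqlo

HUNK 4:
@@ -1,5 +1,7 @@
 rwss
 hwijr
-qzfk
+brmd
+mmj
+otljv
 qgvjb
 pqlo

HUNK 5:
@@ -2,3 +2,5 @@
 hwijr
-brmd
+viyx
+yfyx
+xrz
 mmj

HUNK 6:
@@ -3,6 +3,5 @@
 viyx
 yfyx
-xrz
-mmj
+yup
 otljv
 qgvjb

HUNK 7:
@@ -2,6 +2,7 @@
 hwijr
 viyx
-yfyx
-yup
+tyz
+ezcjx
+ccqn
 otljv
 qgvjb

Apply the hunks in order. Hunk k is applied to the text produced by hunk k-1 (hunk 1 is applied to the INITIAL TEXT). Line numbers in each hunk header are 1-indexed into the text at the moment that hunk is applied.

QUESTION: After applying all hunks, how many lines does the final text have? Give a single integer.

Hunk 1: at line 2 remove [khnjh,xah,gbmsq] add [vgo] -> 4 lines: rwss ngbbc vgo pqlo
Hunk 2: at line 1 remove [ngbbc,vgo] add [anp] -> 3 lines: rwss anp pqlo
Hunk 3: at line 1 remove [anp] add [hwijr,qzfk,qgvjb] -> 5 lines: rwss hwijr qzfk qgvjb pqlo
Hunk 4: at line 1 remove [qzfk] add [brmd,mmj,otljv] -> 7 lines: rwss hwijr brmd mmj otljv qgvjb pqlo
Hunk 5: at line 2 remove [brmd] add [viyx,yfyx,xrz] -> 9 lines: rwss hwijr viyx yfyx xrz mmj otljv qgvjb pqlo
Hunk 6: at line 3 remove [xrz,mmj] add [yup] -> 8 lines: rwss hwijr viyx yfyx yup otljv qgvjb pqlo
Hunk 7: at line 2 remove [yfyx,yup] add [tyz,ezcjx,ccqn] -> 9 lines: rwss hwijr viyx tyz ezcjx ccqn otljv qgvjb pqlo
Final line count: 9

Answer: 9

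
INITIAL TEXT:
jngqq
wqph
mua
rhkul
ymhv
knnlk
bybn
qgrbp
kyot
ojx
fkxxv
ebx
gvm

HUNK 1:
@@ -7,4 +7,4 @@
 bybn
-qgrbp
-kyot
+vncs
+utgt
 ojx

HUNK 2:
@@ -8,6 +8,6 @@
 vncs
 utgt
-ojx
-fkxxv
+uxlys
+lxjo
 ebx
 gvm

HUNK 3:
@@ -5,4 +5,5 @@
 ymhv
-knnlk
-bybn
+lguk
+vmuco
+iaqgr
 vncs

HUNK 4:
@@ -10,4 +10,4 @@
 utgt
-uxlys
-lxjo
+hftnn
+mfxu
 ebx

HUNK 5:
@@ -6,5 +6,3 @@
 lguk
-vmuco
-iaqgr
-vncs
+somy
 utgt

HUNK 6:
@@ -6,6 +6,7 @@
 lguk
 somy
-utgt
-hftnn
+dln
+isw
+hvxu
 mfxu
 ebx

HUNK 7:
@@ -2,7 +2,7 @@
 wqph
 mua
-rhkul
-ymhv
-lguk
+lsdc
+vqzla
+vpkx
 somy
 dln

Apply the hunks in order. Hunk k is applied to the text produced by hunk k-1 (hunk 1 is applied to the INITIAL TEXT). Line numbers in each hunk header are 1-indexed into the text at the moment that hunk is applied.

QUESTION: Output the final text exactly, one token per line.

Answer: jngqq
wqph
mua
lsdc
vqzla
vpkx
somy
dln
isw
hvxu
mfxu
ebx
gvm

Derivation:
Hunk 1: at line 7 remove [qgrbp,kyot] add [vncs,utgt] -> 13 lines: jngqq wqph mua rhkul ymhv knnlk bybn vncs utgt ojx fkxxv ebx gvm
Hunk 2: at line 8 remove [ojx,fkxxv] add [uxlys,lxjo] -> 13 lines: jngqq wqph mua rhkul ymhv knnlk bybn vncs utgt uxlys lxjo ebx gvm
Hunk 3: at line 5 remove [knnlk,bybn] add [lguk,vmuco,iaqgr] -> 14 lines: jngqq wqph mua rhkul ymhv lguk vmuco iaqgr vncs utgt uxlys lxjo ebx gvm
Hunk 4: at line 10 remove [uxlys,lxjo] add [hftnn,mfxu] -> 14 lines: jngqq wqph mua rhkul ymhv lguk vmuco iaqgr vncs utgt hftnn mfxu ebx gvm
Hunk 5: at line 6 remove [vmuco,iaqgr,vncs] add [somy] -> 12 lines: jngqq wqph mua rhkul ymhv lguk somy utgt hftnn mfxu ebx gvm
Hunk 6: at line 6 remove [utgt,hftnn] add [dln,isw,hvxu] -> 13 lines: jngqq wqph mua rhkul ymhv lguk somy dln isw hvxu mfxu ebx gvm
Hunk 7: at line 2 remove [rhkul,ymhv,lguk] add [lsdc,vqzla,vpkx] -> 13 lines: jngqq wqph mua lsdc vqzla vpkx somy dln isw hvxu mfxu ebx gvm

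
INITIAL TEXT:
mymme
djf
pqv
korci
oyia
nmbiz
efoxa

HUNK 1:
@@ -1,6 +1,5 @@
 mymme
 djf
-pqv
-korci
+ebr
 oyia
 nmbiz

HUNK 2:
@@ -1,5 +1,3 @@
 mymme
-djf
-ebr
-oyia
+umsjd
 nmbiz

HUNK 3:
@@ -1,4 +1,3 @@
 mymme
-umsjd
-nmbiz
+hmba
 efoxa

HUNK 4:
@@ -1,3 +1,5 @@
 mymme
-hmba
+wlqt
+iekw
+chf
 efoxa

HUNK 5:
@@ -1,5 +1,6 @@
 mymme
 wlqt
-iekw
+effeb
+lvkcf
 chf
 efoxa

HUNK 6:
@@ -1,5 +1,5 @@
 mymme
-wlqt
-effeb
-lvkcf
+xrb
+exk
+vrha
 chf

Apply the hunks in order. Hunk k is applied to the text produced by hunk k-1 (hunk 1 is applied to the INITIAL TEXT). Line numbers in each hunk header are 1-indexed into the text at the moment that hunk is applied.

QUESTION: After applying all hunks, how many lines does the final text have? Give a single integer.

Answer: 6

Derivation:
Hunk 1: at line 1 remove [pqv,korci] add [ebr] -> 6 lines: mymme djf ebr oyia nmbiz efoxa
Hunk 2: at line 1 remove [djf,ebr,oyia] add [umsjd] -> 4 lines: mymme umsjd nmbiz efoxa
Hunk 3: at line 1 remove [umsjd,nmbiz] add [hmba] -> 3 lines: mymme hmba efoxa
Hunk 4: at line 1 remove [hmba] add [wlqt,iekw,chf] -> 5 lines: mymme wlqt iekw chf efoxa
Hunk 5: at line 1 remove [iekw] add [effeb,lvkcf] -> 6 lines: mymme wlqt effeb lvkcf chf efoxa
Hunk 6: at line 1 remove [wlqt,effeb,lvkcf] add [xrb,exk,vrha] -> 6 lines: mymme xrb exk vrha chf efoxa
Final line count: 6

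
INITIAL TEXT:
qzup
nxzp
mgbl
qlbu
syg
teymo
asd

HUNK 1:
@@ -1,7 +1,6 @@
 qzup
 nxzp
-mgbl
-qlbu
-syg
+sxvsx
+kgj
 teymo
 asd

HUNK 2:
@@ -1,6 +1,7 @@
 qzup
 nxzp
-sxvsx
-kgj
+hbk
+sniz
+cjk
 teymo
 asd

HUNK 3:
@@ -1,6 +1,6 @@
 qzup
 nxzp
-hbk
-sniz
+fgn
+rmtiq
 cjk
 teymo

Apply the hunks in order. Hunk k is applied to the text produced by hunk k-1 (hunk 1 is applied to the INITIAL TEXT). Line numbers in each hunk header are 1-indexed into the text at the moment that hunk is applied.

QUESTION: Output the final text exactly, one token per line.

Hunk 1: at line 1 remove [mgbl,qlbu,syg] add [sxvsx,kgj] -> 6 lines: qzup nxzp sxvsx kgj teymo asd
Hunk 2: at line 1 remove [sxvsx,kgj] add [hbk,sniz,cjk] -> 7 lines: qzup nxzp hbk sniz cjk teymo asd
Hunk 3: at line 1 remove [hbk,sniz] add [fgn,rmtiq] -> 7 lines: qzup nxzp fgn rmtiq cjk teymo asd

Answer: qzup
nxzp
fgn
rmtiq
cjk
teymo
asd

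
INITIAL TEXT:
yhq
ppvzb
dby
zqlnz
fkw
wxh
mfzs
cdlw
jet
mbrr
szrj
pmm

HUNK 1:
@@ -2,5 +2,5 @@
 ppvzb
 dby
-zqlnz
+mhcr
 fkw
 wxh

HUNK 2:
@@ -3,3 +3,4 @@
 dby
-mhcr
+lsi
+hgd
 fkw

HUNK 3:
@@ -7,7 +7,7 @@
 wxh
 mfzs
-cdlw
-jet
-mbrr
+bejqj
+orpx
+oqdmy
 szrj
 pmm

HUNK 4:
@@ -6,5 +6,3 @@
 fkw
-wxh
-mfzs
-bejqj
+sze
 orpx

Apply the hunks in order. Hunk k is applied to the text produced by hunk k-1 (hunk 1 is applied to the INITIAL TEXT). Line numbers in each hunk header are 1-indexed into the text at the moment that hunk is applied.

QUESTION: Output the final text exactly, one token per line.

Answer: yhq
ppvzb
dby
lsi
hgd
fkw
sze
orpx
oqdmy
szrj
pmm

Derivation:
Hunk 1: at line 2 remove [zqlnz] add [mhcr] -> 12 lines: yhq ppvzb dby mhcr fkw wxh mfzs cdlw jet mbrr szrj pmm
Hunk 2: at line 3 remove [mhcr] add [lsi,hgd] -> 13 lines: yhq ppvzb dby lsi hgd fkw wxh mfzs cdlw jet mbrr szrj pmm
Hunk 3: at line 7 remove [cdlw,jet,mbrr] add [bejqj,orpx,oqdmy] -> 13 lines: yhq ppvzb dby lsi hgd fkw wxh mfzs bejqj orpx oqdmy szrj pmm
Hunk 4: at line 6 remove [wxh,mfzs,bejqj] add [sze] -> 11 lines: yhq ppvzb dby lsi hgd fkw sze orpx oqdmy szrj pmm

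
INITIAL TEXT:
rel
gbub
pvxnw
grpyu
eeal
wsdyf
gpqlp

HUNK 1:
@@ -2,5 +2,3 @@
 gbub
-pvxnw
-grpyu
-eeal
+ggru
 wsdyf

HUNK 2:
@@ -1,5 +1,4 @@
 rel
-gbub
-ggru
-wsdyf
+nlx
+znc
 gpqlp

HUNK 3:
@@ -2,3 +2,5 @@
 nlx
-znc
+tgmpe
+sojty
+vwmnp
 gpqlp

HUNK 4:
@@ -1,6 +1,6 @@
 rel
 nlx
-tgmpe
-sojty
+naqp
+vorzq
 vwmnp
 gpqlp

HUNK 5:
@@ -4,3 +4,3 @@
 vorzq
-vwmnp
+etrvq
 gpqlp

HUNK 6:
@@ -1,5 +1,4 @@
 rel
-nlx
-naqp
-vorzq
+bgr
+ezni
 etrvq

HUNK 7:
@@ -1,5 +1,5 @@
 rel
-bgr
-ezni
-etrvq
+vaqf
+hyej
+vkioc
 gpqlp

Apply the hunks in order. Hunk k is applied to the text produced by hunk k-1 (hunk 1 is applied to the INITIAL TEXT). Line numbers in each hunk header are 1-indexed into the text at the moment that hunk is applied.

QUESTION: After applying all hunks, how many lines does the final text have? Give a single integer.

Hunk 1: at line 2 remove [pvxnw,grpyu,eeal] add [ggru] -> 5 lines: rel gbub ggru wsdyf gpqlp
Hunk 2: at line 1 remove [gbub,ggru,wsdyf] add [nlx,znc] -> 4 lines: rel nlx znc gpqlp
Hunk 3: at line 2 remove [znc] add [tgmpe,sojty,vwmnp] -> 6 lines: rel nlx tgmpe sojty vwmnp gpqlp
Hunk 4: at line 1 remove [tgmpe,sojty] add [naqp,vorzq] -> 6 lines: rel nlx naqp vorzq vwmnp gpqlp
Hunk 5: at line 4 remove [vwmnp] add [etrvq] -> 6 lines: rel nlx naqp vorzq etrvq gpqlp
Hunk 6: at line 1 remove [nlx,naqp,vorzq] add [bgr,ezni] -> 5 lines: rel bgr ezni etrvq gpqlp
Hunk 7: at line 1 remove [bgr,ezni,etrvq] add [vaqf,hyej,vkioc] -> 5 lines: rel vaqf hyej vkioc gpqlp
Final line count: 5

Answer: 5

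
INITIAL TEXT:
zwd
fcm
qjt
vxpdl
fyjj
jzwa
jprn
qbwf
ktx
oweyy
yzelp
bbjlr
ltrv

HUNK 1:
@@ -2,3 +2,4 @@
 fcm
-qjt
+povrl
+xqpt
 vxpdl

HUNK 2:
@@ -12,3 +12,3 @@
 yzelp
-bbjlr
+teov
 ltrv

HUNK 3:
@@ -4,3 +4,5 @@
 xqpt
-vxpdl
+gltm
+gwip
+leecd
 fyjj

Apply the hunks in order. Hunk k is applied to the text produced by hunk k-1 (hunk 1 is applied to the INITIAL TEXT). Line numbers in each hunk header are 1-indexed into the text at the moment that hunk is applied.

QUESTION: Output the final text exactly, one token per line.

Hunk 1: at line 2 remove [qjt] add [povrl,xqpt] -> 14 lines: zwd fcm povrl xqpt vxpdl fyjj jzwa jprn qbwf ktx oweyy yzelp bbjlr ltrv
Hunk 2: at line 12 remove [bbjlr] add [teov] -> 14 lines: zwd fcm povrl xqpt vxpdl fyjj jzwa jprn qbwf ktx oweyy yzelp teov ltrv
Hunk 3: at line 4 remove [vxpdl] add [gltm,gwip,leecd] -> 16 lines: zwd fcm povrl xqpt gltm gwip leecd fyjj jzwa jprn qbwf ktx oweyy yzelp teov ltrv

Answer: zwd
fcm
povrl
xqpt
gltm
gwip
leecd
fyjj
jzwa
jprn
qbwf
ktx
oweyy
yzelp
teov
ltrv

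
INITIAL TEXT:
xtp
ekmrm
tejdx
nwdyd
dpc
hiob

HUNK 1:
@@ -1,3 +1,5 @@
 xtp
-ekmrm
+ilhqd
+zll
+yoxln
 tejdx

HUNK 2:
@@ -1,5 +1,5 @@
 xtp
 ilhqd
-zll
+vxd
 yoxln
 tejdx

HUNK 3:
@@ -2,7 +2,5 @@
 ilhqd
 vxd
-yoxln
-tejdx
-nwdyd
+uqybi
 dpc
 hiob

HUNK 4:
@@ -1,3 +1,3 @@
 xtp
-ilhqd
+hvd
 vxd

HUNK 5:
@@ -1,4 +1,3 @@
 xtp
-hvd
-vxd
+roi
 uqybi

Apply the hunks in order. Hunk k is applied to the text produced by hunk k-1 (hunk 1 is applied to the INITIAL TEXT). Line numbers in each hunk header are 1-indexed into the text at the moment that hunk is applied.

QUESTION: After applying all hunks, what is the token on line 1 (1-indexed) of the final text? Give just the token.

Answer: xtp

Derivation:
Hunk 1: at line 1 remove [ekmrm] add [ilhqd,zll,yoxln] -> 8 lines: xtp ilhqd zll yoxln tejdx nwdyd dpc hiob
Hunk 2: at line 1 remove [zll] add [vxd] -> 8 lines: xtp ilhqd vxd yoxln tejdx nwdyd dpc hiob
Hunk 3: at line 2 remove [yoxln,tejdx,nwdyd] add [uqybi] -> 6 lines: xtp ilhqd vxd uqybi dpc hiob
Hunk 4: at line 1 remove [ilhqd] add [hvd] -> 6 lines: xtp hvd vxd uqybi dpc hiob
Hunk 5: at line 1 remove [hvd,vxd] add [roi] -> 5 lines: xtp roi uqybi dpc hiob
Final line 1: xtp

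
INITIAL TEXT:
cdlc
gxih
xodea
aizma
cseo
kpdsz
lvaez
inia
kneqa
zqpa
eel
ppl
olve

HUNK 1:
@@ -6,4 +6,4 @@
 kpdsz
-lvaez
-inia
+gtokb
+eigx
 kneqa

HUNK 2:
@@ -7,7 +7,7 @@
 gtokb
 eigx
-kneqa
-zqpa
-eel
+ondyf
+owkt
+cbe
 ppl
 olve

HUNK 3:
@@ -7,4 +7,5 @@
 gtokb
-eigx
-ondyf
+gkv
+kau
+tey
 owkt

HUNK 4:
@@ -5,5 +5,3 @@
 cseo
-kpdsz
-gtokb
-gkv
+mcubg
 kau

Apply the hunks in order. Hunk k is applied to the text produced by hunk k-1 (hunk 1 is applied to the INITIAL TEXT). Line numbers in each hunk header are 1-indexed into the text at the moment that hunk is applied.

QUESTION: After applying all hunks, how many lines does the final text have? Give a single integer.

Answer: 12

Derivation:
Hunk 1: at line 6 remove [lvaez,inia] add [gtokb,eigx] -> 13 lines: cdlc gxih xodea aizma cseo kpdsz gtokb eigx kneqa zqpa eel ppl olve
Hunk 2: at line 7 remove [kneqa,zqpa,eel] add [ondyf,owkt,cbe] -> 13 lines: cdlc gxih xodea aizma cseo kpdsz gtokb eigx ondyf owkt cbe ppl olve
Hunk 3: at line 7 remove [eigx,ondyf] add [gkv,kau,tey] -> 14 lines: cdlc gxih xodea aizma cseo kpdsz gtokb gkv kau tey owkt cbe ppl olve
Hunk 4: at line 5 remove [kpdsz,gtokb,gkv] add [mcubg] -> 12 lines: cdlc gxih xodea aizma cseo mcubg kau tey owkt cbe ppl olve
Final line count: 12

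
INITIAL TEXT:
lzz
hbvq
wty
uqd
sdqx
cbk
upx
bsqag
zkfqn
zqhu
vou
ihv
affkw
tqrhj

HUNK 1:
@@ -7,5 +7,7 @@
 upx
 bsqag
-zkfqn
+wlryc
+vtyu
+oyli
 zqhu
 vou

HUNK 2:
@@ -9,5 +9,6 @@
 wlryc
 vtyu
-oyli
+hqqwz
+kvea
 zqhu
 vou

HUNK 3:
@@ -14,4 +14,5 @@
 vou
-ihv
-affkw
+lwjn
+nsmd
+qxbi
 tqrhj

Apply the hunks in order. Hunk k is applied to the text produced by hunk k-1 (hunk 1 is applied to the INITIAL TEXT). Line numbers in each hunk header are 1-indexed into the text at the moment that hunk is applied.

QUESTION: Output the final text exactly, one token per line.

Answer: lzz
hbvq
wty
uqd
sdqx
cbk
upx
bsqag
wlryc
vtyu
hqqwz
kvea
zqhu
vou
lwjn
nsmd
qxbi
tqrhj

Derivation:
Hunk 1: at line 7 remove [zkfqn] add [wlryc,vtyu,oyli] -> 16 lines: lzz hbvq wty uqd sdqx cbk upx bsqag wlryc vtyu oyli zqhu vou ihv affkw tqrhj
Hunk 2: at line 9 remove [oyli] add [hqqwz,kvea] -> 17 lines: lzz hbvq wty uqd sdqx cbk upx bsqag wlryc vtyu hqqwz kvea zqhu vou ihv affkw tqrhj
Hunk 3: at line 14 remove [ihv,affkw] add [lwjn,nsmd,qxbi] -> 18 lines: lzz hbvq wty uqd sdqx cbk upx bsqag wlryc vtyu hqqwz kvea zqhu vou lwjn nsmd qxbi tqrhj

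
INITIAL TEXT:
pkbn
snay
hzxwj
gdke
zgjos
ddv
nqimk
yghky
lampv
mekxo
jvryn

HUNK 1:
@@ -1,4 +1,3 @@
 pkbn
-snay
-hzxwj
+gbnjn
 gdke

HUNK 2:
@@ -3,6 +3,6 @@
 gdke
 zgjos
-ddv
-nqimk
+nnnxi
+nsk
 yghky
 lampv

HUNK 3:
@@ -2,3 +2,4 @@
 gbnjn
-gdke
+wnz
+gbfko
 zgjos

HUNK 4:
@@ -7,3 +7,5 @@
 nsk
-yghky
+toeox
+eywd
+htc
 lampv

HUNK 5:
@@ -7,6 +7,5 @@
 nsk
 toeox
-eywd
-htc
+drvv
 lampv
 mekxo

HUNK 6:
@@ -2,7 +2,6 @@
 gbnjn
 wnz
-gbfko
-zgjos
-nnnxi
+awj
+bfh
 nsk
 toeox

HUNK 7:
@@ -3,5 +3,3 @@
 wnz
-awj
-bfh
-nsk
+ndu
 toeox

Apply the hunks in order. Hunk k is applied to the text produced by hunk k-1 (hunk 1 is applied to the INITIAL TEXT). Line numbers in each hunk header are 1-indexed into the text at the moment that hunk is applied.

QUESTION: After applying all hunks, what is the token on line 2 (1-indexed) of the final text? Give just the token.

Hunk 1: at line 1 remove [snay,hzxwj] add [gbnjn] -> 10 lines: pkbn gbnjn gdke zgjos ddv nqimk yghky lampv mekxo jvryn
Hunk 2: at line 3 remove [ddv,nqimk] add [nnnxi,nsk] -> 10 lines: pkbn gbnjn gdke zgjos nnnxi nsk yghky lampv mekxo jvryn
Hunk 3: at line 2 remove [gdke] add [wnz,gbfko] -> 11 lines: pkbn gbnjn wnz gbfko zgjos nnnxi nsk yghky lampv mekxo jvryn
Hunk 4: at line 7 remove [yghky] add [toeox,eywd,htc] -> 13 lines: pkbn gbnjn wnz gbfko zgjos nnnxi nsk toeox eywd htc lampv mekxo jvryn
Hunk 5: at line 7 remove [eywd,htc] add [drvv] -> 12 lines: pkbn gbnjn wnz gbfko zgjos nnnxi nsk toeox drvv lampv mekxo jvryn
Hunk 6: at line 2 remove [gbfko,zgjos,nnnxi] add [awj,bfh] -> 11 lines: pkbn gbnjn wnz awj bfh nsk toeox drvv lampv mekxo jvryn
Hunk 7: at line 3 remove [awj,bfh,nsk] add [ndu] -> 9 lines: pkbn gbnjn wnz ndu toeox drvv lampv mekxo jvryn
Final line 2: gbnjn

Answer: gbnjn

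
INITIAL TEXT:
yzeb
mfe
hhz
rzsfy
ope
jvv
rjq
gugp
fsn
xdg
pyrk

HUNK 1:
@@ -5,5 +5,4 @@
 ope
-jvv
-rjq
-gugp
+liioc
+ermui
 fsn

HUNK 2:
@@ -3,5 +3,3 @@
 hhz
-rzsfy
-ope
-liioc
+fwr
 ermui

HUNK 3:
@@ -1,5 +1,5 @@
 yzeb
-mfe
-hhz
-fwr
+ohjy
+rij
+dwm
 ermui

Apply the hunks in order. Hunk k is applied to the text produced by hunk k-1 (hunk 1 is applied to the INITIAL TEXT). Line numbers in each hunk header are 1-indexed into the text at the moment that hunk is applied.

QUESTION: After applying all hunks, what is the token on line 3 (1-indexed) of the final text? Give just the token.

Answer: rij

Derivation:
Hunk 1: at line 5 remove [jvv,rjq,gugp] add [liioc,ermui] -> 10 lines: yzeb mfe hhz rzsfy ope liioc ermui fsn xdg pyrk
Hunk 2: at line 3 remove [rzsfy,ope,liioc] add [fwr] -> 8 lines: yzeb mfe hhz fwr ermui fsn xdg pyrk
Hunk 3: at line 1 remove [mfe,hhz,fwr] add [ohjy,rij,dwm] -> 8 lines: yzeb ohjy rij dwm ermui fsn xdg pyrk
Final line 3: rij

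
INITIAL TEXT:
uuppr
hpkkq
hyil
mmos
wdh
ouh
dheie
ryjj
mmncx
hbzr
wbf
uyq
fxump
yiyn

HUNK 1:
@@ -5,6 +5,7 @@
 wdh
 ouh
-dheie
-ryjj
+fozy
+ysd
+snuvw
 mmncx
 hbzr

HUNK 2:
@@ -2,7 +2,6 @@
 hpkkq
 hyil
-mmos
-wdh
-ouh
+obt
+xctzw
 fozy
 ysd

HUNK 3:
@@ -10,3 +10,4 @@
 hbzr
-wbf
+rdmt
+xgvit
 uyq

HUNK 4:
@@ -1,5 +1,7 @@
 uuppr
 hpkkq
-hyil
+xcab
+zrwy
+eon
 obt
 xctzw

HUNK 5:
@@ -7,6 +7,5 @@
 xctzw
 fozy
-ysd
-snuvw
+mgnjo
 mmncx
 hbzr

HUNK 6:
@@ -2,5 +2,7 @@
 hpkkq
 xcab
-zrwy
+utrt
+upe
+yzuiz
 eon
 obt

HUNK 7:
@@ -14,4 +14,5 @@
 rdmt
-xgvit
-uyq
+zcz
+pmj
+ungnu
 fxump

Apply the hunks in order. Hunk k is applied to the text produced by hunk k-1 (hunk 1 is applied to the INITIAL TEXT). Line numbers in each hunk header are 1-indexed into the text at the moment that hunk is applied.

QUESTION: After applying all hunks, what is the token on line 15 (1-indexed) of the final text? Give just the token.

Hunk 1: at line 5 remove [dheie,ryjj] add [fozy,ysd,snuvw] -> 15 lines: uuppr hpkkq hyil mmos wdh ouh fozy ysd snuvw mmncx hbzr wbf uyq fxump yiyn
Hunk 2: at line 2 remove [mmos,wdh,ouh] add [obt,xctzw] -> 14 lines: uuppr hpkkq hyil obt xctzw fozy ysd snuvw mmncx hbzr wbf uyq fxump yiyn
Hunk 3: at line 10 remove [wbf] add [rdmt,xgvit] -> 15 lines: uuppr hpkkq hyil obt xctzw fozy ysd snuvw mmncx hbzr rdmt xgvit uyq fxump yiyn
Hunk 4: at line 1 remove [hyil] add [xcab,zrwy,eon] -> 17 lines: uuppr hpkkq xcab zrwy eon obt xctzw fozy ysd snuvw mmncx hbzr rdmt xgvit uyq fxump yiyn
Hunk 5: at line 7 remove [ysd,snuvw] add [mgnjo] -> 16 lines: uuppr hpkkq xcab zrwy eon obt xctzw fozy mgnjo mmncx hbzr rdmt xgvit uyq fxump yiyn
Hunk 6: at line 2 remove [zrwy] add [utrt,upe,yzuiz] -> 18 lines: uuppr hpkkq xcab utrt upe yzuiz eon obt xctzw fozy mgnjo mmncx hbzr rdmt xgvit uyq fxump yiyn
Hunk 7: at line 14 remove [xgvit,uyq] add [zcz,pmj,ungnu] -> 19 lines: uuppr hpkkq xcab utrt upe yzuiz eon obt xctzw fozy mgnjo mmncx hbzr rdmt zcz pmj ungnu fxump yiyn
Final line 15: zcz

Answer: zcz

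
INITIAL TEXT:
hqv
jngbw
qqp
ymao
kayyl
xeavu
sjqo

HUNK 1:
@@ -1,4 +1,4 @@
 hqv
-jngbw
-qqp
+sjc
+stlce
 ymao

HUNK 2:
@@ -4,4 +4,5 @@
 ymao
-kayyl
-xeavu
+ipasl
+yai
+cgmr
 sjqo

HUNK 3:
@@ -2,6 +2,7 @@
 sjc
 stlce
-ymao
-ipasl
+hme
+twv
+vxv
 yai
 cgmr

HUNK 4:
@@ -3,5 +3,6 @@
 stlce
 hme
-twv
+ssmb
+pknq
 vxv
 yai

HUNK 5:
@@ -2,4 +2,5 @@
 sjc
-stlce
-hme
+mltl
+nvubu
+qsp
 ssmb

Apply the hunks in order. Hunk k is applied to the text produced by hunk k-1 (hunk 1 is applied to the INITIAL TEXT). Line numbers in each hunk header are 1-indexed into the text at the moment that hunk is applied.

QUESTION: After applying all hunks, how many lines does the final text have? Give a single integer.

Answer: 11

Derivation:
Hunk 1: at line 1 remove [jngbw,qqp] add [sjc,stlce] -> 7 lines: hqv sjc stlce ymao kayyl xeavu sjqo
Hunk 2: at line 4 remove [kayyl,xeavu] add [ipasl,yai,cgmr] -> 8 lines: hqv sjc stlce ymao ipasl yai cgmr sjqo
Hunk 3: at line 2 remove [ymao,ipasl] add [hme,twv,vxv] -> 9 lines: hqv sjc stlce hme twv vxv yai cgmr sjqo
Hunk 4: at line 3 remove [twv] add [ssmb,pknq] -> 10 lines: hqv sjc stlce hme ssmb pknq vxv yai cgmr sjqo
Hunk 5: at line 2 remove [stlce,hme] add [mltl,nvubu,qsp] -> 11 lines: hqv sjc mltl nvubu qsp ssmb pknq vxv yai cgmr sjqo
Final line count: 11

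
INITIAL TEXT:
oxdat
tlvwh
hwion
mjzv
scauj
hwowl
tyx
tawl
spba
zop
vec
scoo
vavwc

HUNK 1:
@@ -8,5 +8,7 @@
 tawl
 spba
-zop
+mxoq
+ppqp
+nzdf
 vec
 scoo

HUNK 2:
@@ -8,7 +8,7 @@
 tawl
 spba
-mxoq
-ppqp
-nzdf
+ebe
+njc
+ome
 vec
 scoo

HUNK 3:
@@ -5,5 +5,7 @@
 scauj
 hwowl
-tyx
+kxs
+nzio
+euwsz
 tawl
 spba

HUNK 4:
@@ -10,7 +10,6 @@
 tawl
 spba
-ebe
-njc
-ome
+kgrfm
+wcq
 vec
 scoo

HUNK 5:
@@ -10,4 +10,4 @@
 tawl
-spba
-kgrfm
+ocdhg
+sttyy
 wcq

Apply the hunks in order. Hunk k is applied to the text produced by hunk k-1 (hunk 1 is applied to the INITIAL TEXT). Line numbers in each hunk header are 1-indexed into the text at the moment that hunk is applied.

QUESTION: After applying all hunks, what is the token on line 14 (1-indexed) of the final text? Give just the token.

Hunk 1: at line 8 remove [zop] add [mxoq,ppqp,nzdf] -> 15 lines: oxdat tlvwh hwion mjzv scauj hwowl tyx tawl spba mxoq ppqp nzdf vec scoo vavwc
Hunk 2: at line 8 remove [mxoq,ppqp,nzdf] add [ebe,njc,ome] -> 15 lines: oxdat tlvwh hwion mjzv scauj hwowl tyx tawl spba ebe njc ome vec scoo vavwc
Hunk 3: at line 5 remove [tyx] add [kxs,nzio,euwsz] -> 17 lines: oxdat tlvwh hwion mjzv scauj hwowl kxs nzio euwsz tawl spba ebe njc ome vec scoo vavwc
Hunk 4: at line 10 remove [ebe,njc,ome] add [kgrfm,wcq] -> 16 lines: oxdat tlvwh hwion mjzv scauj hwowl kxs nzio euwsz tawl spba kgrfm wcq vec scoo vavwc
Hunk 5: at line 10 remove [spba,kgrfm] add [ocdhg,sttyy] -> 16 lines: oxdat tlvwh hwion mjzv scauj hwowl kxs nzio euwsz tawl ocdhg sttyy wcq vec scoo vavwc
Final line 14: vec

Answer: vec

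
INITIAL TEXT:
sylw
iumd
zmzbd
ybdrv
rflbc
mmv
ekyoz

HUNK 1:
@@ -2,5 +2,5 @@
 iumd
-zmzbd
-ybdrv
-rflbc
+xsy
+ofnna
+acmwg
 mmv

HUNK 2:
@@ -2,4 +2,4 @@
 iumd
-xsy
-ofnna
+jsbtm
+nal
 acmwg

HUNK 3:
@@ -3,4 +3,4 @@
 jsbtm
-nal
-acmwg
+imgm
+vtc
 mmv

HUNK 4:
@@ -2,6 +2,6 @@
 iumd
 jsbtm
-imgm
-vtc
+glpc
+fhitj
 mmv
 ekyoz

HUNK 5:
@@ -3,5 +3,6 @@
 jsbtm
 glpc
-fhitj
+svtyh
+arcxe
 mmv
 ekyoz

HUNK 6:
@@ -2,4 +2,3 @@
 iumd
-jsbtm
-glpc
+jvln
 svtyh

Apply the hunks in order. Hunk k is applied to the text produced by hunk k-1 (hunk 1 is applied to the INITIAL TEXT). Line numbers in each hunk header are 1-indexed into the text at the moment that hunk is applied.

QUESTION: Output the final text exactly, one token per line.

Answer: sylw
iumd
jvln
svtyh
arcxe
mmv
ekyoz

Derivation:
Hunk 1: at line 2 remove [zmzbd,ybdrv,rflbc] add [xsy,ofnna,acmwg] -> 7 lines: sylw iumd xsy ofnna acmwg mmv ekyoz
Hunk 2: at line 2 remove [xsy,ofnna] add [jsbtm,nal] -> 7 lines: sylw iumd jsbtm nal acmwg mmv ekyoz
Hunk 3: at line 3 remove [nal,acmwg] add [imgm,vtc] -> 7 lines: sylw iumd jsbtm imgm vtc mmv ekyoz
Hunk 4: at line 2 remove [imgm,vtc] add [glpc,fhitj] -> 7 lines: sylw iumd jsbtm glpc fhitj mmv ekyoz
Hunk 5: at line 3 remove [fhitj] add [svtyh,arcxe] -> 8 lines: sylw iumd jsbtm glpc svtyh arcxe mmv ekyoz
Hunk 6: at line 2 remove [jsbtm,glpc] add [jvln] -> 7 lines: sylw iumd jvln svtyh arcxe mmv ekyoz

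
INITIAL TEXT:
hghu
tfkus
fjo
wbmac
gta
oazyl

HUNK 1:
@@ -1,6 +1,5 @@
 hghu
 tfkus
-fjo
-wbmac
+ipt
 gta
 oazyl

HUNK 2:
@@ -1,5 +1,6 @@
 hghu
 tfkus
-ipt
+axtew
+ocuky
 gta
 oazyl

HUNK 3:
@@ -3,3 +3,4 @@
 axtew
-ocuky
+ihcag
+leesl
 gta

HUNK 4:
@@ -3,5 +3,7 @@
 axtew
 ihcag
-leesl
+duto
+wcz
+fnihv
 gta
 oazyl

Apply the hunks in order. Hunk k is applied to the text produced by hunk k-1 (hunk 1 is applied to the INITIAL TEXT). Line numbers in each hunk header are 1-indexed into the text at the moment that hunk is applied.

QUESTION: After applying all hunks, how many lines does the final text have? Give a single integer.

Hunk 1: at line 1 remove [fjo,wbmac] add [ipt] -> 5 lines: hghu tfkus ipt gta oazyl
Hunk 2: at line 1 remove [ipt] add [axtew,ocuky] -> 6 lines: hghu tfkus axtew ocuky gta oazyl
Hunk 3: at line 3 remove [ocuky] add [ihcag,leesl] -> 7 lines: hghu tfkus axtew ihcag leesl gta oazyl
Hunk 4: at line 3 remove [leesl] add [duto,wcz,fnihv] -> 9 lines: hghu tfkus axtew ihcag duto wcz fnihv gta oazyl
Final line count: 9

Answer: 9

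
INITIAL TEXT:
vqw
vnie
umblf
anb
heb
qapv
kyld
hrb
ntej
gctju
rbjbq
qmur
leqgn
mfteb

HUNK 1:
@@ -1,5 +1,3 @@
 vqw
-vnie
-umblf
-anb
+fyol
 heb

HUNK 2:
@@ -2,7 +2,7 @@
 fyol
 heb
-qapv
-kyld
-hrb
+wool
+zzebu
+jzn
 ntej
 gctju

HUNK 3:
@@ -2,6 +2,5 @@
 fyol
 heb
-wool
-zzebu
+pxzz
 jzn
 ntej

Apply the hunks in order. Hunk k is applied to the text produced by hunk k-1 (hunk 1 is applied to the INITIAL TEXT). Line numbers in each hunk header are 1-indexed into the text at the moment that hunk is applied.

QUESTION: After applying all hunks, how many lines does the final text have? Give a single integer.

Hunk 1: at line 1 remove [vnie,umblf,anb] add [fyol] -> 12 lines: vqw fyol heb qapv kyld hrb ntej gctju rbjbq qmur leqgn mfteb
Hunk 2: at line 2 remove [qapv,kyld,hrb] add [wool,zzebu,jzn] -> 12 lines: vqw fyol heb wool zzebu jzn ntej gctju rbjbq qmur leqgn mfteb
Hunk 3: at line 2 remove [wool,zzebu] add [pxzz] -> 11 lines: vqw fyol heb pxzz jzn ntej gctju rbjbq qmur leqgn mfteb
Final line count: 11

Answer: 11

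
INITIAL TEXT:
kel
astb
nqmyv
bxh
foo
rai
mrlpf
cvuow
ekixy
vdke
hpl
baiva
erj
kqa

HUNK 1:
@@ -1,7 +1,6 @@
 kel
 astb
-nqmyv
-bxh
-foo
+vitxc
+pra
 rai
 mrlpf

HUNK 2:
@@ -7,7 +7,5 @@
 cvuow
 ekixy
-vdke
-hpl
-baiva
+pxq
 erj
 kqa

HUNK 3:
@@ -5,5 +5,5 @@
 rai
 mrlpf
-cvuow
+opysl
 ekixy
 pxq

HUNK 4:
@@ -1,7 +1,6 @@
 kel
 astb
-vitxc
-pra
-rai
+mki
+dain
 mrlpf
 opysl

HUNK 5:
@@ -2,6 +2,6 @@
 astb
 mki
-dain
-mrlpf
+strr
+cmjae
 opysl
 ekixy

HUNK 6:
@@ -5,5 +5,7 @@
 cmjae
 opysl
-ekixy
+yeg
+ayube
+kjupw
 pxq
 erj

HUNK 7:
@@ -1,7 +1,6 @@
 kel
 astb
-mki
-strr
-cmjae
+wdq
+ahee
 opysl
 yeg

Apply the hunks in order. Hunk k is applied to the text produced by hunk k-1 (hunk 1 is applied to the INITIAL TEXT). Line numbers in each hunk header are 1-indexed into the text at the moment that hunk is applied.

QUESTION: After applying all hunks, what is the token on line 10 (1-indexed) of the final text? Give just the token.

Hunk 1: at line 1 remove [nqmyv,bxh,foo] add [vitxc,pra] -> 13 lines: kel astb vitxc pra rai mrlpf cvuow ekixy vdke hpl baiva erj kqa
Hunk 2: at line 7 remove [vdke,hpl,baiva] add [pxq] -> 11 lines: kel astb vitxc pra rai mrlpf cvuow ekixy pxq erj kqa
Hunk 3: at line 5 remove [cvuow] add [opysl] -> 11 lines: kel astb vitxc pra rai mrlpf opysl ekixy pxq erj kqa
Hunk 4: at line 1 remove [vitxc,pra,rai] add [mki,dain] -> 10 lines: kel astb mki dain mrlpf opysl ekixy pxq erj kqa
Hunk 5: at line 2 remove [dain,mrlpf] add [strr,cmjae] -> 10 lines: kel astb mki strr cmjae opysl ekixy pxq erj kqa
Hunk 6: at line 5 remove [ekixy] add [yeg,ayube,kjupw] -> 12 lines: kel astb mki strr cmjae opysl yeg ayube kjupw pxq erj kqa
Hunk 7: at line 1 remove [mki,strr,cmjae] add [wdq,ahee] -> 11 lines: kel astb wdq ahee opysl yeg ayube kjupw pxq erj kqa
Final line 10: erj

Answer: erj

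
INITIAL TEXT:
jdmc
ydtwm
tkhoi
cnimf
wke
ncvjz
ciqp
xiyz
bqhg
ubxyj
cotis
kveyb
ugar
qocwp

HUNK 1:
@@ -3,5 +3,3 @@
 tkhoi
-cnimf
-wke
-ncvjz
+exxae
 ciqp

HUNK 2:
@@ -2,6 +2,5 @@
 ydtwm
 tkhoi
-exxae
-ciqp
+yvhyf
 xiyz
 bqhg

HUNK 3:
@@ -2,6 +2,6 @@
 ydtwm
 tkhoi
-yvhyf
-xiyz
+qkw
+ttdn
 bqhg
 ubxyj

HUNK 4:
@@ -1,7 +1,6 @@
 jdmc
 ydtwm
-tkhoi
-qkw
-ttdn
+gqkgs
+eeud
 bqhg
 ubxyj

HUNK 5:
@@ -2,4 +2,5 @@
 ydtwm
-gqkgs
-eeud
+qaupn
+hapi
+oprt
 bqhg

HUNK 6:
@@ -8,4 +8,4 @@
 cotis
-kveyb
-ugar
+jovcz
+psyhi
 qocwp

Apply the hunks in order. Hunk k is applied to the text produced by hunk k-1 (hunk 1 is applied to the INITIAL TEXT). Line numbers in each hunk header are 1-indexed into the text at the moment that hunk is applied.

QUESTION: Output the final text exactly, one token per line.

Hunk 1: at line 3 remove [cnimf,wke,ncvjz] add [exxae] -> 12 lines: jdmc ydtwm tkhoi exxae ciqp xiyz bqhg ubxyj cotis kveyb ugar qocwp
Hunk 2: at line 2 remove [exxae,ciqp] add [yvhyf] -> 11 lines: jdmc ydtwm tkhoi yvhyf xiyz bqhg ubxyj cotis kveyb ugar qocwp
Hunk 3: at line 2 remove [yvhyf,xiyz] add [qkw,ttdn] -> 11 lines: jdmc ydtwm tkhoi qkw ttdn bqhg ubxyj cotis kveyb ugar qocwp
Hunk 4: at line 1 remove [tkhoi,qkw,ttdn] add [gqkgs,eeud] -> 10 lines: jdmc ydtwm gqkgs eeud bqhg ubxyj cotis kveyb ugar qocwp
Hunk 5: at line 2 remove [gqkgs,eeud] add [qaupn,hapi,oprt] -> 11 lines: jdmc ydtwm qaupn hapi oprt bqhg ubxyj cotis kveyb ugar qocwp
Hunk 6: at line 8 remove [kveyb,ugar] add [jovcz,psyhi] -> 11 lines: jdmc ydtwm qaupn hapi oprt bqhg ubxyj cotis jovcz psyhi qocwp

Answer: jdmc
ydtwm
qaupn
hapi
oprt
bqhg
ubxyj
cotis
jovcz
psyhi
qocwp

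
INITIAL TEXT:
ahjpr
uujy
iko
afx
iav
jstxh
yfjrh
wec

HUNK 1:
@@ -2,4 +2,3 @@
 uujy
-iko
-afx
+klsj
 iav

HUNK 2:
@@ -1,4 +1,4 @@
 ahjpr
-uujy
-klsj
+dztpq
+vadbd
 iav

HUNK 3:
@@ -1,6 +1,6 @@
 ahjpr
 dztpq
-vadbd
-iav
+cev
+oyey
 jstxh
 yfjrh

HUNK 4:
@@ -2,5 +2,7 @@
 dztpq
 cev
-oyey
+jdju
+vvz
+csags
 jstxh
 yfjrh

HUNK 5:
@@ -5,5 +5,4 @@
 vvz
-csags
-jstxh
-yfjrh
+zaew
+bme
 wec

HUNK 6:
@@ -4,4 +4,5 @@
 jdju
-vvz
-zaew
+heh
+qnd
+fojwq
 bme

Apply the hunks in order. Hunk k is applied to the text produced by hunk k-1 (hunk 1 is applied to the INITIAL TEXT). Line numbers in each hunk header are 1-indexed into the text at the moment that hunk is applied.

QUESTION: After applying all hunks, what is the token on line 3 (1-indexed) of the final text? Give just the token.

Answer: cev

Derivation:
Hunk 1: at line 2 remove [iko,afx] add [klsj] -> 7 lines: ahjpr uujy klsj iav jstxh yfjrh wec
Hunk 2: at line 1 remove [uujy,klsj] add [dztpq,vadbd] -> 7 lines: ahjpr dztpq vadbd iav jstxh yfjrh wec
Hunk 3: at line 1 remove [vadbd,iav] add [cev,oyey] -> 7 lines: ahjpr dztpq cev oyey jstxh yfjrh wec
Hunk 4: at line 2 remove [oyey] add [jdju,vvz,csags] -> 9 lines: ahjpr dztpq cev jdju vvz csags jstxh yfjrh wec
Hunk 5: at line 5 remove [csags,jstxh,yfjrh] add [zaew,bme] -> 8 lines: ahjpr dztpq cev jdju vvz zaew bme wec
Hunk 6: at line 4 remove [vvz,zaew] add [heh,qnd,fojwq] -> 9 lines: ahjpr dztpq cev jdju heh qnd fojwq bme wec
Final line 3: cev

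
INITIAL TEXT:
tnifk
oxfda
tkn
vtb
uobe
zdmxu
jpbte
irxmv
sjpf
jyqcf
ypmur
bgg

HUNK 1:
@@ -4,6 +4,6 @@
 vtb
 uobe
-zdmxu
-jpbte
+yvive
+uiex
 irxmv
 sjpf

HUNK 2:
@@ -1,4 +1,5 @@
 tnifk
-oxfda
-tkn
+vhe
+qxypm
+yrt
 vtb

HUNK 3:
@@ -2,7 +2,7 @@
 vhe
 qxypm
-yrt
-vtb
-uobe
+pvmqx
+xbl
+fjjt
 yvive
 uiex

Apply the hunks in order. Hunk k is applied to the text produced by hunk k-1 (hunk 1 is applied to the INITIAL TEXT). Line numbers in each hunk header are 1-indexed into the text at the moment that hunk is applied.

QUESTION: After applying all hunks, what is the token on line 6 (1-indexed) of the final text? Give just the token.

Hunk 1: at line 4 remove [zdmxu,jpbte] add [yvive,uiex] -> 12 lines: tnifk oxfda tkn vtb uobe yvive uiex irxmv sjpf jyqcf ypmur bgg
Hunk 2: at line 1 remove [oxfda,tkn] add [vhe,qxypm,yrt] -> 13 lines: tnifk vhe qxypm yrt vtb uobe yvive uiex irxmv sjpf jyqcf ypmur bgg
Hunk 3: at line 2 remove [yrt,vtb,uobe] add [pvmqx,xbl,fjjt] -> 13 lines: tnifk vhe qxypm pvmqx xbl fjjt yvive uiex irxmv sjpf jyqcf ypmur bgg
Final line 6: fjjt

Answer: fjjt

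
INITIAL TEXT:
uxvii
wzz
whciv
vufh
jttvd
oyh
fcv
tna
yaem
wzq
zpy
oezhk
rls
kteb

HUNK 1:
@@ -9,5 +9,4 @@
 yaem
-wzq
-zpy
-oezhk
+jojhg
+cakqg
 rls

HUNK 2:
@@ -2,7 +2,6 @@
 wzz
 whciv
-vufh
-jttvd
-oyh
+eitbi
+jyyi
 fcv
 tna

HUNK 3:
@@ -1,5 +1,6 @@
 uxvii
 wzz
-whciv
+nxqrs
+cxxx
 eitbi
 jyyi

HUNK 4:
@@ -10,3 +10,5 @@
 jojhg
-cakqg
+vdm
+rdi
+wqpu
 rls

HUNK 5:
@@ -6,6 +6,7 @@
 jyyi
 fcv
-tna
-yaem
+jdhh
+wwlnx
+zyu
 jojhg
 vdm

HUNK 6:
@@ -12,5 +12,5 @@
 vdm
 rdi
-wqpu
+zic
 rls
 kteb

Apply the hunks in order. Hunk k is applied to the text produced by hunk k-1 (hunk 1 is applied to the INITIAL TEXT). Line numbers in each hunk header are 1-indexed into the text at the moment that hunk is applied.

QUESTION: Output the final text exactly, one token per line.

Hunk 1: at line 9 remove [wzq,zpy,oezhk] add [jojhg,cakqg] -> 13 lines: uxvii wzz whciv vufh jttvd oyh fcv tna yaem jojhg cakqg rls kteb
Hunk 2: at line 2 remove [vufh,jttvd,oyh] add [eitbi,jyyi] -> 12 lines: uxvii wzz whciv eitbi jyyi fcv tna yaem jojhg cakqg rls kteb
Hunk 3: at line 1 remove [whciv] add [nxqrs,cxxx] -> 13 lines: uxvii wzz nxqrs cxxx eitbi jyyi fcv tna yaem jojhg cakqg rls kteb
Hunk 4: at line 10 remove [cakqg] add [vdm,rdi,wqpu] -> 15 lines: uxvii wzz nxqrs cxxx eitbi jyyi fcv tna yaem jojhg vdm rdi wqpu rls kteb
Hunk 5: at line 6 remove [tna,yaem] add [jdhh,wwlnx,zyu] -> 16 lines: uxvii wzz nxqrs cxxx eitbi jyyi fcv jdhh wwlnx zyu jojhg vdm rdi wqpu rls kteb
Hunk 6: at line 12 remove [wqpu] add [zic] -> 16 lines: uxvii wzz nxqrs cxxx eitbi jyyi fcv jdhh wwlnx zyu jojhg vdm rdi zic rls kteb

Answer: uxvii
wzz
nxqrs
cxxx
eitbi
jyyi
fcv
jdhh
wwlnx
zyu
jojhg
vdm
rdi
zic
rls
kteb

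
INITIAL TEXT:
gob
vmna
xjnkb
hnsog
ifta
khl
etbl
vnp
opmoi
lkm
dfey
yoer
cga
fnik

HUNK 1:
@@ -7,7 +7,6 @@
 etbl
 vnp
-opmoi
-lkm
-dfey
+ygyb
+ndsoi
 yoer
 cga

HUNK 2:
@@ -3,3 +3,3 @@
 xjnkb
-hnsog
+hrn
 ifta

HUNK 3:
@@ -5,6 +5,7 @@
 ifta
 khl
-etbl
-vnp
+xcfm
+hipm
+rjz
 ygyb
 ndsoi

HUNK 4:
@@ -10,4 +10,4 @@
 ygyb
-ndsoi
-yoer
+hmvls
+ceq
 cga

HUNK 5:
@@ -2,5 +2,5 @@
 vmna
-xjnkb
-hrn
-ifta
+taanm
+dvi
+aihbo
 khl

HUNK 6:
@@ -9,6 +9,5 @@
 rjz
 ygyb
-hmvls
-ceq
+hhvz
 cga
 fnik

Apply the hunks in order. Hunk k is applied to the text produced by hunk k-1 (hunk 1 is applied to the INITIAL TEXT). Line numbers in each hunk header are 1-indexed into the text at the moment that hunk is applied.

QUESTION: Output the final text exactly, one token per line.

Answer: gob
vmna
taanm
dvi
aihbo
khl
xcfm
hipm
rjz
ygyb
hhvz
cga
fnik

Derivation:
Hunk 1: at line 7 remove [opmoi,lkm,dfey] add [ygyb,ndsoi] -> 13 lines: gob vmna xjnkb hnsog ifta khl etbl vnp ygyb ndsoi yoer cga fnik
Hunk 2: at line 3 remove [hnsog] add [hrn] -> 13 lines: gob vmna xjnkb hrn ifta khl etbl vnp ygyb ndsoi yoer cga fnik
Hunk 3: at line 5 remove [etbl,vnp] add [xcfm,hipm,rjz] -> 14 lines: gob vmna xjnkb hrn ifta khl xcfm hipm rjz ygyb ndsoi yoer cga fnik
Hunk 4: at line 10 remove [ndsoi,yoer] add [hmvls,ceq] -> 14 lines: gob vmna xjnkb hrn ifta khl xcfm hipm rjz ygyb hmvls ceq cga fnik
Hunk 5: at line 2 remove [xjnkb,hrn,ifta] add [taanm,dvi,aihbo] -> 14 lines: gob vmna taanm dvi aihbo khl xcfm hipm rjz ygyb hmvls ceq cga fnik
Hunk 6: at line 9 remove [hmvls,ceq] add [hhvz] -> 13 lines: gob vmna taanm dvi aihbo khl xcfm hipm rjz ygyb hhvz cga fnik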